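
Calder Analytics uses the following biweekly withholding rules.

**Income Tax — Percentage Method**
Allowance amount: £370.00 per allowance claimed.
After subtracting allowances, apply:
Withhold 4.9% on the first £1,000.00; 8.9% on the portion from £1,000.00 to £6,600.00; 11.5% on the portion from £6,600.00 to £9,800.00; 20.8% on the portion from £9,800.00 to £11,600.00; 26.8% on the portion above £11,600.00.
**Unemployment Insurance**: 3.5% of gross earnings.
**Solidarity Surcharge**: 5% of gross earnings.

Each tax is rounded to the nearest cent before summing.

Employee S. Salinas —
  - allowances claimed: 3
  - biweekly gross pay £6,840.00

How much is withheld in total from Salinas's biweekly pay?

Income Tax: taxable = £6,840.00 − 3×£370.00 = £5,730.00
  £49.00 + 8.9% × (£5,730.00 − £1,000.00) = £49.00 + 8.9% × £4,730.00 = £469.97
Unemployment Insurance: 3.5% × £6,840.00 = £239.40
Solidarity Surcharge: 5% × £6,840.00 = £342.00
Total: £469.97 + £239.40 + £342.00 = £1,051.37

£1,051.37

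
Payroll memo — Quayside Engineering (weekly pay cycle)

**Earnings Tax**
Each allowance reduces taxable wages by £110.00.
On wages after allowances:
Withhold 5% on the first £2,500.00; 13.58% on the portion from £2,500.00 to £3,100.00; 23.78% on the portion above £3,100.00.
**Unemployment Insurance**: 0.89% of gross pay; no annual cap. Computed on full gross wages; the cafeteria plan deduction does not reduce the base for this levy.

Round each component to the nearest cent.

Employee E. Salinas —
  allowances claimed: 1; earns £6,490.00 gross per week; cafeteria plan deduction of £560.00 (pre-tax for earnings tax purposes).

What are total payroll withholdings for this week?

Earnings Tax: taxable = £6,490.00 − £560.00 − 1×£110.00 = £5,820.00
  £206.48 + 23.78% × (£5,820.00 − £3,100.00) = £206.48 + 23.78% × £2,720.00 = £853.30
Unemployment Insurance: 0.89% × £6,490.00 = £57.76
Total: £853.30 + £57.76 = £911.06

£911.06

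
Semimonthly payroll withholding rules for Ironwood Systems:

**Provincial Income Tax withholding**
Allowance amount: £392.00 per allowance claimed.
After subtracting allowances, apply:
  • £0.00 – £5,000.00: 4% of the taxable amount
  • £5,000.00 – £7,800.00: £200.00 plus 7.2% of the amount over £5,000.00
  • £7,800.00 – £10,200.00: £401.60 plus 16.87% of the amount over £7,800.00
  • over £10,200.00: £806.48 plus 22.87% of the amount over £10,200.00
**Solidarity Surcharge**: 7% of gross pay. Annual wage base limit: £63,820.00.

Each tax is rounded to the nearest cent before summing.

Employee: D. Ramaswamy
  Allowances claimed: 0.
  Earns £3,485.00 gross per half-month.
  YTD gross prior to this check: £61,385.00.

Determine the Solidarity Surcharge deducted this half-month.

£170.45

Solidarity Surcharge: cap £63,820.00 − YTD £61,385.00 = £2,435.00 subject; 7% × £2,435.00 = £170.45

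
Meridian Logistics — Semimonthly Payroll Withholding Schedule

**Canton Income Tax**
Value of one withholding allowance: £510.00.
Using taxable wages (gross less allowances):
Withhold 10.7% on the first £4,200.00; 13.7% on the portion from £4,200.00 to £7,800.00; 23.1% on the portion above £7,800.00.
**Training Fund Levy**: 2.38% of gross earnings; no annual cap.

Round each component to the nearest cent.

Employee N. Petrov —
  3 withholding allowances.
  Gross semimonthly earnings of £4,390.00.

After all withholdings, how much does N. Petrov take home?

£3,979.50

Canton Income Tax: taxable = £4,390.00 − 3×£510.00 = £2,860.00
  10.7% × £2,860.00 = £306.02
Training Fund Levy: 2.38% × £4,390.00 = £104.48
Total withheld: £306.02 + £104.48 = £410.50
Net pay: £4,390.00 − £410.50 = £3,979.50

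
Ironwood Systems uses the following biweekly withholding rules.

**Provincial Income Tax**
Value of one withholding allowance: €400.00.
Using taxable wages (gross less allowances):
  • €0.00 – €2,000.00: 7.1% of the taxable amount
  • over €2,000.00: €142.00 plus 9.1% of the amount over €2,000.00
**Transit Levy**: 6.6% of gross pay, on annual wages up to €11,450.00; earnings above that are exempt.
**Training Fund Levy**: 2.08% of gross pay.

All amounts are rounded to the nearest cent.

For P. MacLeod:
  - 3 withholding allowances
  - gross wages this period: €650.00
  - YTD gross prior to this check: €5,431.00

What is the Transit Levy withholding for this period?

€42.90

Transit Levy: 6.6% × €650.00 = €42.90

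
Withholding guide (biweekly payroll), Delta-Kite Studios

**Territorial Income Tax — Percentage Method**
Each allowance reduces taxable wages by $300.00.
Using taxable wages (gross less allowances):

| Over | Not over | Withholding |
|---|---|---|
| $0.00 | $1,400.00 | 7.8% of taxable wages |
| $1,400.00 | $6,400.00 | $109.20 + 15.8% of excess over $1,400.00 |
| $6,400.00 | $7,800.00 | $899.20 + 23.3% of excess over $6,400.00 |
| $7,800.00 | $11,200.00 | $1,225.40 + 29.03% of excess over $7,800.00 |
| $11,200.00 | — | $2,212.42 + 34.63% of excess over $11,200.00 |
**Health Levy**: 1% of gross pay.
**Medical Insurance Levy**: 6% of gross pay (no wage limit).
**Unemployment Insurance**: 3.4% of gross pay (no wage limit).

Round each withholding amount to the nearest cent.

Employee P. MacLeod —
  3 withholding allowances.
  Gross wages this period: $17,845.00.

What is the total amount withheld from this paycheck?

Territorial Income Tax: taxable = $17,845.00 − 3×$300.00 = $16,945.00
  $2,212.42 + 34.63% × ($16,945.00 − $11,200.00) = $2,212.42 + 34.63% × $5,745.00 = $4,201.91
Health Levy: 1% × $17,845.00 = $178.45
Medical Insurance Levy: 6% × $17,845.00 = $1,070.70
Unemployment Insurance: 3.4% × $17,845.00 = $606.73
Total: $4,201.91 + $178.45 + $1,070.70 + $606.73 = $6,057.79

$6,057.79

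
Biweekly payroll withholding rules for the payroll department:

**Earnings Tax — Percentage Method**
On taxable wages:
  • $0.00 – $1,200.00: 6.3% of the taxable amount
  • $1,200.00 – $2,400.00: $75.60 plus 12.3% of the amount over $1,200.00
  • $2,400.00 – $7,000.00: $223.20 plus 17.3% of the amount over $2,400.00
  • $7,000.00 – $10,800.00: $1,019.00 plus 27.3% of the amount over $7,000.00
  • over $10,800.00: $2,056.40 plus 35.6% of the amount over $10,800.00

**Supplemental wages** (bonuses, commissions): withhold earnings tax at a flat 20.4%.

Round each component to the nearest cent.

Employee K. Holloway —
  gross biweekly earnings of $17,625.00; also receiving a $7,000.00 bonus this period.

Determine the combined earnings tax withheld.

$5,914.10

Earnings Tax: taxable = $17,625.00
  $2,056.40 + 35.6% × ($17,625.00 − $10,800.00) = $2,056.40 + 35.6% × $6,825.00 = $4,486.10
Supplemental (20.4% flat on bonus): 20.4% × $7,000.00 = $1,428.00
Total earnings tax: $4,486.10 + $1,428.00 = $5,914.10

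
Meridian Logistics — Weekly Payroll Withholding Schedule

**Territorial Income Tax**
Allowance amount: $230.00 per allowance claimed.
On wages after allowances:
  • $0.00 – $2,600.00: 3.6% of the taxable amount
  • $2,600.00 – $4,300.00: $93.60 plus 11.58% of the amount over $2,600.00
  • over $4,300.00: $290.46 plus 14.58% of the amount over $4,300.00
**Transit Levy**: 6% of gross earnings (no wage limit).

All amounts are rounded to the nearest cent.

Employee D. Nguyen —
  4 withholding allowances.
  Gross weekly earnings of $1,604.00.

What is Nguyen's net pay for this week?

$1,483.14

Territorial Income Tax: taxable = $1,604.00 − 4×$230.00 = $684.00
  3.6% × $684.00 = $24.62
Transit Levy: 6% × $1,604.00 = $96.24
Total withheld: $24.62 + $96.24 = $120.86
Net pay: $1,604.00 − $120.86 = $1,483.14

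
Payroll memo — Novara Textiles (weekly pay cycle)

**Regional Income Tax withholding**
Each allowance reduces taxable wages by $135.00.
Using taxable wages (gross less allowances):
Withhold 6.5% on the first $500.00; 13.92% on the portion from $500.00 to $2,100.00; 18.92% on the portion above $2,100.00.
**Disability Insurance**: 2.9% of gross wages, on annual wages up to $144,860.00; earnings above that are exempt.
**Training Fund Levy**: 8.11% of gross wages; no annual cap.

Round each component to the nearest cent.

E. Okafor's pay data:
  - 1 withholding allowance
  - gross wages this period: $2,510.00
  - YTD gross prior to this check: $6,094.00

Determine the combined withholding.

$583.60

Regional Income Tax: taxable = $2,510.00 − 1×$135.00 = $2,375.00
  $255.22 + 18.92% × ($2,375.00 − $2,100.00) = $255.22 + 18.92% × $275.00 = $307.25
Disability Insurance: 2.9% × $2,510.00 = $72.79
Training Fund Levy: 8.11% × $2,510.00 = $203.56
Total: $307.25 + $72.79 + $203.56 = $583.60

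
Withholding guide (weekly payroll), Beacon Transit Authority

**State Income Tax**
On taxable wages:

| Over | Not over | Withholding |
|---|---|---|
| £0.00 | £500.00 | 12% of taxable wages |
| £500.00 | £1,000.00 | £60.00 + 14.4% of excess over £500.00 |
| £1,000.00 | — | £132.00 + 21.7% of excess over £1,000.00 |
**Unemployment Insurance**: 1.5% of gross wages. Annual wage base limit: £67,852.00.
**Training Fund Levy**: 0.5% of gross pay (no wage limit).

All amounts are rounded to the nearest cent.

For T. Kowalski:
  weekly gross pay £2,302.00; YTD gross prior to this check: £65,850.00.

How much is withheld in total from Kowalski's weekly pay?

State Income Tax: taxable = £2,302.00
  £132.00 + 21.7% × (£2,302.00 − £1,000.00) = £132.00 + 21.7% × £1,302.00 = £414.53
Unemployment Insurance: cap £67,852.00 − YTD £65,850.00 = £2,002.00 subject; 1.5% × £2,002.00 = £30.03
Training Fund Levy: 0.5% × £2,302.00 = £11.51
Total: £414.53 + £30.03 + £11.51 = £456.07

£456.07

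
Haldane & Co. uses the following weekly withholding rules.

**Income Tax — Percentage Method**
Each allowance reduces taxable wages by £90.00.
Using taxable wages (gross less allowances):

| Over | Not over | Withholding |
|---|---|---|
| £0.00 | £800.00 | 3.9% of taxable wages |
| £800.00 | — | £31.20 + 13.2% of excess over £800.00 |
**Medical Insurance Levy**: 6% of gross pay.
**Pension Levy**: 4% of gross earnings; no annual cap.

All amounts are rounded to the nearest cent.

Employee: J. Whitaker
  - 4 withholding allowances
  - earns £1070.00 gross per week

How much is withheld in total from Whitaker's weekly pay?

Income Tax: taxable = £1070.00 − 4×£90.00 = £710.00
  3.9% × £710.00 = £27.69
Medical Insurance Levy: 6% × £1070.00 = £64.20
Pension Levy: 4% × £1070.00 = £42.80
Total: £27.69 + £64.20 + £42.80 = £134.69

£134.69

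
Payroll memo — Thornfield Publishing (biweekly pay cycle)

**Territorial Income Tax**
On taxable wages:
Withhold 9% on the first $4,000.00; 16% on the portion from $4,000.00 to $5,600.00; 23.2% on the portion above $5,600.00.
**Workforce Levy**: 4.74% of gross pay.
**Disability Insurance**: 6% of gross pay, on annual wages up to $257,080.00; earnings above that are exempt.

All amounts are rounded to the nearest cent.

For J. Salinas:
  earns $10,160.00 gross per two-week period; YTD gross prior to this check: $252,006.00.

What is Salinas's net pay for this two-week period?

$7,700.06

Territorial Income Tax: taxable = $10,160.00
  $616.00 + 23.2% × ($10,160.00 − $5,600.00) = $616.00 + 23.2% × $4,560.00 = $1,673.92
Workforce Levy: 4.74% × $10,160.00 = $481.58
Disability Insurance: cap $257,080.00 − YTD $252,006.00 = $5,074.00 subject; 6% × $5,074.00 = $304.44
Total withheld: $1,673.92 + $481.58 + $304.44 = $2,459.94
Net pay: $10,160.00 − $2,459.94 = $7,700.06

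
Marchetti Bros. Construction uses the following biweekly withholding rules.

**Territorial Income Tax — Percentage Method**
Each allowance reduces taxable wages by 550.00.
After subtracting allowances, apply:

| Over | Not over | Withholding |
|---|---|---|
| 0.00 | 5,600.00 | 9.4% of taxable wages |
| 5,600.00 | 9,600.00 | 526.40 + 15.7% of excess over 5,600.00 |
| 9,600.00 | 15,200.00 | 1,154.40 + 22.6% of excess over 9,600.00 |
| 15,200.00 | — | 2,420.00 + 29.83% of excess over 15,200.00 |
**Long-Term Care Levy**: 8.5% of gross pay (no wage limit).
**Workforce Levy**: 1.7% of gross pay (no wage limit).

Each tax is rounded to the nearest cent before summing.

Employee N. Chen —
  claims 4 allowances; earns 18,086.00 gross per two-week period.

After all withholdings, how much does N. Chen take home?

Territorial Income Tax: taxable = 18,086.00 − 4×550.00 = 15,886.00
  2,420.00 + 29.83% × (15,886.00 − 15,200.00) = 2,420.00 + 29.83% × 686.00 = 2,624.63
Long-Term Care Levy: 8.5% × 18,086.00 = 1,537.31
Workforce Levy: 1.7% × 18,086.00 = 307.46
Total withheld: 2,624.63 + 1,537.31 + 307.46 = 4,469.40
Net pay: 18,086.00 − 4,469.40 = 13,616.60

13,616.60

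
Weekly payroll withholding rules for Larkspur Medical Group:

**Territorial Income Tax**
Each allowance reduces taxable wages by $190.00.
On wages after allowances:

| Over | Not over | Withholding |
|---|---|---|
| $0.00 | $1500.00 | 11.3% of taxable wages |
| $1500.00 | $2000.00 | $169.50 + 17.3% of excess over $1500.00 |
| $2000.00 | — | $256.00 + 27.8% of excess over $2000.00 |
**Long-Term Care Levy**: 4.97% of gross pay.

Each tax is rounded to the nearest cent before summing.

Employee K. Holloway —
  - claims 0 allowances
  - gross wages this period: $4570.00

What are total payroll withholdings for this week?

Territorial Income Tax: taxable = $4570.00
  $256.00 + 27.8% × ($4570.00 − $2000.00) = $256.00 + 27.8% × $2570.00 = $970.46
Long-Term Care Levy: 4.97% × $4570.00 = $227.13
Total: $970.46 + $227.13 = $1197.59

$1197.59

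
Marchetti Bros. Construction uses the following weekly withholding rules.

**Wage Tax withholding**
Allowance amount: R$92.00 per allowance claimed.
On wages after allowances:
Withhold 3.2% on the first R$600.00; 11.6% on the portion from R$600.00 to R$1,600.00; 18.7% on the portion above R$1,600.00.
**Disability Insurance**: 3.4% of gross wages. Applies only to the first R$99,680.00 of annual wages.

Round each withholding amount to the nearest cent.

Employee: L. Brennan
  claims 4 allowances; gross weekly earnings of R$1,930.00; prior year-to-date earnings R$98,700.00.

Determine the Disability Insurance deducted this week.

R$33.32

Disability Insurance: cap R$99,680.00 − YTD R$98,700.00 = R$980.00 subject; 3.4% × R$980.00 = R$33.32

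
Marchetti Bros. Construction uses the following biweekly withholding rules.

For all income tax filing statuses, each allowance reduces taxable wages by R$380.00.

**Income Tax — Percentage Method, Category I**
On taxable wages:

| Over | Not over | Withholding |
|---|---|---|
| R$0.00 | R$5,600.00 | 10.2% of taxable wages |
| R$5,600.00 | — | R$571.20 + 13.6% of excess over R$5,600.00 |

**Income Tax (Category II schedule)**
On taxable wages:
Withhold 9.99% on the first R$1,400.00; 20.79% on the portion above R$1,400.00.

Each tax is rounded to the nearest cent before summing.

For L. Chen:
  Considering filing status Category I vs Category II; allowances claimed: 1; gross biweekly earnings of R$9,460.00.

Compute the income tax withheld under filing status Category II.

Income Tax (Category II): taxable = R$9,460.00 − 1×R$380.00 = R$9,080.00
  R$139.86 + 20.79% × (R$9,080.00 − R$1,400.00) = R$139.86 + 20.79% × R$7,680.00 = R$1,736.53

R$1,736.53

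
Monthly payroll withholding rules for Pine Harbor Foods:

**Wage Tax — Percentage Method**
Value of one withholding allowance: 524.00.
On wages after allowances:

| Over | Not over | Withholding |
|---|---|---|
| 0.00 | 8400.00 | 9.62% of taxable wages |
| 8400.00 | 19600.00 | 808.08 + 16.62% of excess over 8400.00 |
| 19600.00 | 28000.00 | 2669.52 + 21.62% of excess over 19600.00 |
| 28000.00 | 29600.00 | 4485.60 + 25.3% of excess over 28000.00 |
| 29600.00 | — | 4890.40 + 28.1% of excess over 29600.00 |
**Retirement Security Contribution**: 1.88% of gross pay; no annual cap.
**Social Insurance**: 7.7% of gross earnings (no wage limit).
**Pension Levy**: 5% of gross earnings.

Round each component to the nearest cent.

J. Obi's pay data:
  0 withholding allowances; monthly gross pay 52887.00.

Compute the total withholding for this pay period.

Wage Tax: taxable = 52887.00
  4890.40 + 28.1% × (52887.00 − 29600.00) = 4890.40 + 28.1% × 23287.00 = 11434.05
Retirement Security Contribution: 1.88% × 52887.00 = 994.28
Social Insurance: 7.7% × 52887.00 = 4072.30
Pension Levy: 5% × 52887.00 = 2644.35
Total: 11434.05 + 994.28 + 4072.30 + 2644.35 = 19144.98

19144.98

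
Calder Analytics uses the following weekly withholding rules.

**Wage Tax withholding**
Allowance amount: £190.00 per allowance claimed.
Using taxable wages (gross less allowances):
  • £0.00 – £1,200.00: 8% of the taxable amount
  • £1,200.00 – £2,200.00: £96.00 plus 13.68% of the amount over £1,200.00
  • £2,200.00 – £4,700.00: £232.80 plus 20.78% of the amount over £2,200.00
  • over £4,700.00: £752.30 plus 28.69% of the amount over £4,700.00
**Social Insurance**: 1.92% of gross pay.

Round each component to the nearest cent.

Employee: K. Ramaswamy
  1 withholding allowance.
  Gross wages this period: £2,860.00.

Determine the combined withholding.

£385.38

Wage Tax: taxable = £2,860.00 − 1×£190.00 = £2,670.00
  £232.80 + 20.78% × (£2,670.00 − £2,200.00) = £232.80 + 20.78% × £470.00 = £330.47
Social Insurance: 1.92% × £2,860.00 = £54.91
Total: £330.47 + £54.91 = £385.38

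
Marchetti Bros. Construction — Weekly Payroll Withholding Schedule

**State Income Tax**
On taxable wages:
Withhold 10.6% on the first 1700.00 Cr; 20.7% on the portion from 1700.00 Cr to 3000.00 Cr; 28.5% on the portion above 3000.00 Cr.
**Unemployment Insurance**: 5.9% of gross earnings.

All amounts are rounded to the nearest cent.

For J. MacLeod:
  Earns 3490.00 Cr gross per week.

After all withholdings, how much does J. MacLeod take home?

State Income Tax: taxable = 3490.00 Cr
  449.30 Cr + 28.5% × (3490.00 Cr − 3000.00 Cr) = 449.30 Cr + 28.5% × 490.00 Cr = 588.95 Cr
Unemployment Insurance: 5.9% × 3490.00 Cr = 205.91 Cr
Total withheld: 588.95 Cr + 205.91 Cr = 794.86 Cr
Net pay: 3490.00 Cr − 794.86 Cr = 2695.14 Cr

2695.14 Cr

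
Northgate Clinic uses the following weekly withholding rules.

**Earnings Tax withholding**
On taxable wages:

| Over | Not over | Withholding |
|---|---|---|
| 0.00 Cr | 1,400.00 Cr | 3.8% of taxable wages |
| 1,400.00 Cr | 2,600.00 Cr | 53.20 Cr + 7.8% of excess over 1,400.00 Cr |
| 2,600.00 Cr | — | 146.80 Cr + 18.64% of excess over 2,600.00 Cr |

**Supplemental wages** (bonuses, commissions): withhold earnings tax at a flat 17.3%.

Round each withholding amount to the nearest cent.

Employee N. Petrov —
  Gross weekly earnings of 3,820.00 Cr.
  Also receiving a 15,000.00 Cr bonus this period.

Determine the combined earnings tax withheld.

Earnings Tax: taxable = 3,820.00 Cr
  146.80 Cr + 18.64% × (3,820.00 Cr − 2,600.00 Cr) = 146.80 Cr + 18.64% × 1,220.00 Cr = 374.21 Cr
Supplemental (17.3% flat on bonus): 17.3% × 15,000.00 Cr = 2,595.00 Cr
Total earnings tax: 374.21 Cr + 2,595.00 Cr = 2,969.21 Cr

2,969.21 Cr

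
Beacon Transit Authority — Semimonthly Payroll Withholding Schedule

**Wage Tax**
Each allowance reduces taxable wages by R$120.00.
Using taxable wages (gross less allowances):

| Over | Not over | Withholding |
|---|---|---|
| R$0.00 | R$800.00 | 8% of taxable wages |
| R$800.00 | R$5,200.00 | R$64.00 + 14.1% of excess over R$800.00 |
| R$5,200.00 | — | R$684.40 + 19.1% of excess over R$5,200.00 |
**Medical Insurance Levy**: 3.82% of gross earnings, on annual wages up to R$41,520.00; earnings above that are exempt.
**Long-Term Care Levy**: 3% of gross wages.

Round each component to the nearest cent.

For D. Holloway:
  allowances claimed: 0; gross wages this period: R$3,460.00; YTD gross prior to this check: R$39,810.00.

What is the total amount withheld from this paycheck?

Wage Tax: taxable = R$3,460.00
  R$64.00 + 14.1% × (R$3,460.00 − R$800.00) = R$64.00 + 14.1% × R$2,660.00 = R$439.06
Medical Insurance Levy: cap R$41,520.00 − YTD R$39,810.00 = R$1,710.00 subject; 3.82% × R$1,710.00 = R$65.32
Long-Term Care Levy: 3% × R$3,460.00 = R$103.80
Total: R$439.06 + R$65.32 + R$103.80 = R$608.18

R$608.18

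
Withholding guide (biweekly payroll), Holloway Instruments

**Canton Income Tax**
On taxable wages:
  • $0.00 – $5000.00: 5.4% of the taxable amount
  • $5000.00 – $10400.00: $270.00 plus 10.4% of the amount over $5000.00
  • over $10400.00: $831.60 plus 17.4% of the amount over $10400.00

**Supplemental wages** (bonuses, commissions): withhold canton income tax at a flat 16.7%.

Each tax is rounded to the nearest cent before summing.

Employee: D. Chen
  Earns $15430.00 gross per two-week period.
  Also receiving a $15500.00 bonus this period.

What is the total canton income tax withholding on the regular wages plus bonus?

Canton Income Tax: taxable = $15430.00
  $831.60 + 17.4% × ($15430.00 − $10400.00) = $831.60 + 17.4% × $5030.00 = $1706.82
Supplemental (16.7% flat on bonus): 16.7% × $15500.00 = $2588.50
Total canton income tax: $1706.82 + $2588.50 = $4295.32

$4295.32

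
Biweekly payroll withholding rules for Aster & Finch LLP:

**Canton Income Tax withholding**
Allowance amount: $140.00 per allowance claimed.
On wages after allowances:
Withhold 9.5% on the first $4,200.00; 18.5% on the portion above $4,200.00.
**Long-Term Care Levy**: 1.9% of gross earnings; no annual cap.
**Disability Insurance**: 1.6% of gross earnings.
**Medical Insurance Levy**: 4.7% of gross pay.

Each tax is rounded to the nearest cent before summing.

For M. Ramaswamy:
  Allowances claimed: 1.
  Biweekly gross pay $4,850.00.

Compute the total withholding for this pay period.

$891.05

Canton Income Tax: taxable = $4,850.00 − 1×$140.00 = $4,710.00
  $399.00 + 18.5% × ($4,710.00 − $4,200.00) = $399.00 + 18.5% × $510.00 = $493.35
Long-Term Care Levy: 1.9% × $4,850.00 = $92.15
Disability Insurance: 1.6% × $4,850.00 = $77.60
Medical Insurance Levy: 4.7% × $4,850.00 = $227.95
Total: $493.35 + $92.15 + $77.60 + $227.95 = $891.05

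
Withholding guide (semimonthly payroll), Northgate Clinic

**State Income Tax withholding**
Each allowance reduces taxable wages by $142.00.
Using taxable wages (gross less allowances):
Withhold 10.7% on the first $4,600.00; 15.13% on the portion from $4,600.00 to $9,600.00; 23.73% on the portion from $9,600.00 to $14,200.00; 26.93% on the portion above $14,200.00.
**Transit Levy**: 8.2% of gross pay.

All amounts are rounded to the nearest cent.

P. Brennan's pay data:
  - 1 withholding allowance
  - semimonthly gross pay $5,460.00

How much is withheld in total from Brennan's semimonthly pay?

State Income Tax: taxable = $5,460.00 − 1×$142.00 = $5,318.00
  $492.20 + 15.13% × ($5,318.00 − $4,600.00) = $492.20 + 15.13% × $718.00 = $600.83
Transit Levy: 8.2% × $5,460.00 = $447.72
Total: $600.83 + $447.72 = $1,048.55

$1,048.55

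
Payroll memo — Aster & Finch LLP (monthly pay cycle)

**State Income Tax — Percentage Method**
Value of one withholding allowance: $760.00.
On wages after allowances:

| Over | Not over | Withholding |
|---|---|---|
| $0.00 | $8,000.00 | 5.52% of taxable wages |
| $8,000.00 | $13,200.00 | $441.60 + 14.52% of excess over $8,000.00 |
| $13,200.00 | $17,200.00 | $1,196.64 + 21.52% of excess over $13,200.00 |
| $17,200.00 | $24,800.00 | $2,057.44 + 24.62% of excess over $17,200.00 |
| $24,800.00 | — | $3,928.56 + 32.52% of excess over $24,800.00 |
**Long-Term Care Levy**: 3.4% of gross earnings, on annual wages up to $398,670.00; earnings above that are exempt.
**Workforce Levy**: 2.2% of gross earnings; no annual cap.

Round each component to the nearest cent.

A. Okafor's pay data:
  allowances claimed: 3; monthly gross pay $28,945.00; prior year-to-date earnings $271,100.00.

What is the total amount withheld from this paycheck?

State Income Tax: taxable = $28,945.00 − 3×$760.00 = $26,665.00
  $3,928.56 + 32.52% × ($26,665.00 − $24,800.00) = $3,928.56 + 32.52% × $1,865.00 = $4,535.06
Long-Term Care Levy: 3.4% × $28,945.00 = $984.13
Workforce Levy: 2.2% × $28,945.00 = $636.79
Total: $4,535.06 + $984.13 + $636.79 = $6,155.98

$6,155.98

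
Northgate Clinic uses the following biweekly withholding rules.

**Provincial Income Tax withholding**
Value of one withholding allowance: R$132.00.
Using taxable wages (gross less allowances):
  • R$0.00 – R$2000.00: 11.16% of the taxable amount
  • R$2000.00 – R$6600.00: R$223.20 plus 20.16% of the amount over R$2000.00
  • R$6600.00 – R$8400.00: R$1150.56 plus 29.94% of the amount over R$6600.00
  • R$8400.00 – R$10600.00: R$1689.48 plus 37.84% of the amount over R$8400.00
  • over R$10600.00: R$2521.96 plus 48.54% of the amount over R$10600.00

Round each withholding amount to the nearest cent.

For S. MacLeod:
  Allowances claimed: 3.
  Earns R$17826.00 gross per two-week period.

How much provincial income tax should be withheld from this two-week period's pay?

Provincial Income Tax: taxable = R$17826.00 − 3×R$132.00 = R$17430.00
  R$2521.96 + 48.54% × (R$17430.00 − R$10600.00) = R$2521.96 + 48.54% × R$6830.00 = R$5837.24

R$5837.24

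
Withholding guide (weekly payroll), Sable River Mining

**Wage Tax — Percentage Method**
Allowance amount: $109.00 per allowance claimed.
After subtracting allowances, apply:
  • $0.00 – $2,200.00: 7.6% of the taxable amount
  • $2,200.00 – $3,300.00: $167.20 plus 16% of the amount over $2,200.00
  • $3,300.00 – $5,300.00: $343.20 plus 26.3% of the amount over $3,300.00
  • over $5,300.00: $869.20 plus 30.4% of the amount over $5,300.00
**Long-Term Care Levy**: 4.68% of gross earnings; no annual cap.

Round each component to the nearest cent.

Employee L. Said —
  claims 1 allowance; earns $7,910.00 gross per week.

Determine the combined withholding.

Wage Tax: taxable = $7,910.00 − 1×$109.00 = $7,801.00
  $869.20 + 30.4% × ($7,801.00 − $5,300.00) = $869.20 + 30.4% × $2,501.00 = $1,629.50
Long-Term Care Levy: 4.68% × $7,910.00 = $370.19
Total: $1,629.50 + $370.19 = $1,999.69

$1,999.69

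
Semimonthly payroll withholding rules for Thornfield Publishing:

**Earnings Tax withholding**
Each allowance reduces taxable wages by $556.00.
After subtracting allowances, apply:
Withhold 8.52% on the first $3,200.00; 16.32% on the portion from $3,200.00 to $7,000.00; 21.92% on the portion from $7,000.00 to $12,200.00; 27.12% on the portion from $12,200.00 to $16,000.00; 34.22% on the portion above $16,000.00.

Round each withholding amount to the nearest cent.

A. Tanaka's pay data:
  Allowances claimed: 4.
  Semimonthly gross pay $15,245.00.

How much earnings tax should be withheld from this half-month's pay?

$2,255.30

Earnings Tax: taxable = $15,245.00 − 4×$556.00 = $13,021.00
  $2,032.64 + 27.12% × ($13,021.00 − $12,200.00) = $2,032.64 + 27.12% × $821.00 = $2,255.30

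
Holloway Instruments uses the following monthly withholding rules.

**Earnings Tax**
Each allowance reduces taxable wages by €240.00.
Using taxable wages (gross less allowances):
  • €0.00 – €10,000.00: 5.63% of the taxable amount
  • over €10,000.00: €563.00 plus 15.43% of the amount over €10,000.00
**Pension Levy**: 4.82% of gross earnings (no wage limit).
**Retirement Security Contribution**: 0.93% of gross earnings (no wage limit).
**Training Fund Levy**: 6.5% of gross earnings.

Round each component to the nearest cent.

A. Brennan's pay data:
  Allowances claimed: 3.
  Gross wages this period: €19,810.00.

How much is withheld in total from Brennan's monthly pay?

€4,392.31

Earnings Tax: taxable = €19,810.00 − 3×€240.00 = €19,090.00
  €563.00 + 15.43% × (€19,090.00 − €10,000.00) = €563.00 + 15.43% × €9,090.00 = €1,965.59
Pension Levy: 4.82% × €19,810.00 = €954.84
Retirement Security Contribution: 0.93% × €19,810.00 = €184.23
Training Fund Levy: 6.5% × €19,810.00 = €1,287.65
Total: €1,965.59 + €954.84 + €184.23 + €1,287.65 = €4,392.31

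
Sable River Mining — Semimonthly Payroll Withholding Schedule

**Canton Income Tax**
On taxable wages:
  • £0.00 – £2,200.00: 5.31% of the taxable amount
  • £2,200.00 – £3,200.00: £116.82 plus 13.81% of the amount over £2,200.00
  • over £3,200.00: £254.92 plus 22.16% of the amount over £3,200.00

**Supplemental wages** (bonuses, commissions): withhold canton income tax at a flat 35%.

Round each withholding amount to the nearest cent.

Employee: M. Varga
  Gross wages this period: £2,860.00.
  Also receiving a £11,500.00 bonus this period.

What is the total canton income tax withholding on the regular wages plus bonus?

Canton Income Tax: taxable = £2,860.00
  £116.82 + 13.81% × (£2,860.00 − £2,200.00) = £116.82 + 13.81% × £660.00 = £207.97
Supplemental (35% flat on bonus): 35% × £11,500.00 = £4,025.00
Total canton income tax: £207.97 + £4,025.00 = £4,232.97

£4,232.97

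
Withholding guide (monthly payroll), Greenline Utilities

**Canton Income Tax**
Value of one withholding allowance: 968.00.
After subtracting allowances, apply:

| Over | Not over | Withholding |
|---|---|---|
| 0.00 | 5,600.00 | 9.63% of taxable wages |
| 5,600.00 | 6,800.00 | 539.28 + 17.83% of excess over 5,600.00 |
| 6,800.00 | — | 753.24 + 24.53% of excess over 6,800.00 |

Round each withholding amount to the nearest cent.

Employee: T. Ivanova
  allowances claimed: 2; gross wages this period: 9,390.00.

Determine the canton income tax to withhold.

Canton Income Tax: taxable = 9,390.00 − 2×968.00 = 7,454.00
  753.24 + 24.53% × (7,454.00 − 6,800.00) = 753.24 + 24.53% × 654.00 = 913.67

913.67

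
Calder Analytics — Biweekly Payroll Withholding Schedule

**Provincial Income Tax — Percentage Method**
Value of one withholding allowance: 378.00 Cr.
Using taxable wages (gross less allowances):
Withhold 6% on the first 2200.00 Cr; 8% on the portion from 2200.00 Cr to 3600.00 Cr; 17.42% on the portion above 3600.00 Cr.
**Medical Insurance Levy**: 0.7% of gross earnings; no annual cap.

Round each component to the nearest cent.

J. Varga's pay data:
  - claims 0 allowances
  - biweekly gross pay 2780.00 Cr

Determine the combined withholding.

197.86 Cr

Provincial Income Tax: taxable = 2780.00 Cr
  132.00 Cr + 8% × (2780.00 Cr − 2200.00 Cr) = 132.00 Cr + 8% × 580.00 Cr = 178.40 Cr
Medical Insurance Levy: 0.7% × 2780.00 Cr = 19.46 Cr
Total: 178.40 Cr + 19.46 Cr = 197.86 Cr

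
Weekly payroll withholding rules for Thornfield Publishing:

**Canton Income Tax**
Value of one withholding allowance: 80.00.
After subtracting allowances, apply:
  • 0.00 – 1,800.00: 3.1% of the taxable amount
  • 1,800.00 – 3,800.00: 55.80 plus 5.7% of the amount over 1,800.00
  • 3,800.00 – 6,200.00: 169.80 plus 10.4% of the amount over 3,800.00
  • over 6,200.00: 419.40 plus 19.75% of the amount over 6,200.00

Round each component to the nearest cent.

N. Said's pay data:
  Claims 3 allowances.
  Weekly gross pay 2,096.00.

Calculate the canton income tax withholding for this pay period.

58.99

Canton Income Tax: taxable = 2,096.00 − 3×80.00 = 1,856.00
  55.80 + 5.7% × (1,856.00 − 1,800.00) = 55.80 + 5.7% × 56.00 = 58.99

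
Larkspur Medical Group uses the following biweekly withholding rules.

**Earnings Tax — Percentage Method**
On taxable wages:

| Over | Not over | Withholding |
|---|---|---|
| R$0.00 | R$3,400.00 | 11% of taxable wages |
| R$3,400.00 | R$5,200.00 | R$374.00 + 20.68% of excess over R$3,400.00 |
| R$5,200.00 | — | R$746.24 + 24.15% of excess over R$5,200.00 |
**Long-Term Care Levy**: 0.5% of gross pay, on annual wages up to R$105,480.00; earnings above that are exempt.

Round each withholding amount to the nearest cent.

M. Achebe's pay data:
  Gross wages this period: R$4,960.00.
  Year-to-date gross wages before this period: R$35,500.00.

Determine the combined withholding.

R$721.41

Earnings Tax: taxable = R$4,960.00
  R$374.00 + 20.68% × (R$4,960.00 − R$3,400.00) = R$374.00 + 20.68% × R$1,560.00 = R$696.61
Long-Term Care Levy: 0.5% × R$4,960.00 = R$24.80
Total: R$696.61 + R$24.80 = R$721.41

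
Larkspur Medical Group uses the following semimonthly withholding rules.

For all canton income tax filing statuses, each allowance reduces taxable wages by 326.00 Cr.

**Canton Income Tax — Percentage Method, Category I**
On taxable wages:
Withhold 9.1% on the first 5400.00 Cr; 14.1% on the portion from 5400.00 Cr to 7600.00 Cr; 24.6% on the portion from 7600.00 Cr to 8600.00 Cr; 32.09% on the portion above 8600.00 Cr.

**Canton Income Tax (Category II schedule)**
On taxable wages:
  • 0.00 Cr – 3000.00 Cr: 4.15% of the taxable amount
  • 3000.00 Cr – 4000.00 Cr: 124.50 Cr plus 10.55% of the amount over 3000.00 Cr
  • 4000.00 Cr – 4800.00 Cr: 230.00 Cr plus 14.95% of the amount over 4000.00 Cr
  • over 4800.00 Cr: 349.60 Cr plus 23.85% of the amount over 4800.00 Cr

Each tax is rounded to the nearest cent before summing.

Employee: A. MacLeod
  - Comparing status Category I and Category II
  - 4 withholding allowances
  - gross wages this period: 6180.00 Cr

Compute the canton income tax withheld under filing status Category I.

Canton Income Tax (Category I): taxable = 6180.00 Cr − 4×326.00 Cr = 4876.00 Cr
  9.1% × 4876.00 Cr = 443.72 Cr

443.72 Cr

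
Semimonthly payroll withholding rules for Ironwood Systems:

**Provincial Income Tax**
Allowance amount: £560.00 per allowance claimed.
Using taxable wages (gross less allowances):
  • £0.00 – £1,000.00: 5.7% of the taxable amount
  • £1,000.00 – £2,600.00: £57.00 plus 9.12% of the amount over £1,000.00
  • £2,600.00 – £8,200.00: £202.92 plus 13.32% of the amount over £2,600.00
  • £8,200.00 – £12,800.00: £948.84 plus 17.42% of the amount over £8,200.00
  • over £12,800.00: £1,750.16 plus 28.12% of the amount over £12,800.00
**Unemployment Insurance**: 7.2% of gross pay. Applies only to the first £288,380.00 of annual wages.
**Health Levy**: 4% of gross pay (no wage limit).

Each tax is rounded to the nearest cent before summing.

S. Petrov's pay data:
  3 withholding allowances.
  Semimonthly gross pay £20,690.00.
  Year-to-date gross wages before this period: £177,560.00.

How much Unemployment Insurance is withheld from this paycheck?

£1,489.68

Unemployment Insurance: 7.2% × £20,690.00 = £1,489.68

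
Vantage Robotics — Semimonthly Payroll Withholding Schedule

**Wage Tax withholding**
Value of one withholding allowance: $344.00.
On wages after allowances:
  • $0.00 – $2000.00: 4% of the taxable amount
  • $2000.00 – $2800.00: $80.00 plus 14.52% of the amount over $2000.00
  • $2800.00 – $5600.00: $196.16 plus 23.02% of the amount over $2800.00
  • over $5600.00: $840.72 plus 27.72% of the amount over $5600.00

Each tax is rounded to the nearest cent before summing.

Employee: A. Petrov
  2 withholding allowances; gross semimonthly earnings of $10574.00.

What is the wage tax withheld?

$2028.80

Wage Tax: taxable = $10574.00 − 2×$344.00 = $9886.00
  $840.72 + 27.72% × ($9886.00 − $5600.00) = $840.72 + 27.72% × $4286.00 = $2028.80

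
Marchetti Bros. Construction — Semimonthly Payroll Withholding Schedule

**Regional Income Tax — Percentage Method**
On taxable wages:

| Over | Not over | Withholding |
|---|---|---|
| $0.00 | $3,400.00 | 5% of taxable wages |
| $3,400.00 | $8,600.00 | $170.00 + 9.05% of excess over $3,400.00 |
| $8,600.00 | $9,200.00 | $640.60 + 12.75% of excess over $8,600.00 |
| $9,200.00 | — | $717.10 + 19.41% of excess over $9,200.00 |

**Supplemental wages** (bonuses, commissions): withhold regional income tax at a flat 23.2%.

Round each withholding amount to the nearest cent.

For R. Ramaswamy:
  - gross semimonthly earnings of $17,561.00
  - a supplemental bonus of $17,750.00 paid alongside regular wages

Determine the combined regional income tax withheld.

Regional Income Tax: taxable = $17,561.00
  $717.10 + 19.41% × ($17,561.00 − $9,200.00) = $717.10 + 19.41% × $8,361.00 = $2,339.97
Supplemental (23.2% flat on bonus): 23.2% × $17,750.00 = $4,118.00
Total regional income tax: $2,339.97 + $4,118.00 = $6,457.97

$6,457.97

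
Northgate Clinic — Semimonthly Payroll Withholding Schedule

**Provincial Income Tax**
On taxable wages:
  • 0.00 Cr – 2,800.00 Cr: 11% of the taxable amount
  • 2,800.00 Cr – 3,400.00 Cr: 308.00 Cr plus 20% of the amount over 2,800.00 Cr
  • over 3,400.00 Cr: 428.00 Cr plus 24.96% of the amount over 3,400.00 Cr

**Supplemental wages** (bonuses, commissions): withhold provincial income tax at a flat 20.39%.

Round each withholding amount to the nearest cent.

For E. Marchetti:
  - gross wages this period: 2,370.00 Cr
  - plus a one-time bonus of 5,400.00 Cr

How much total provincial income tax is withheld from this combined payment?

Provincial Income Tax: taxable = 2,370.00 Cr
  11% × 2,370.00 Cr = 260.70 Cr
Supplemental (20.39% flat on bonus): 20.39% × 5,400.00 Cr = 1,101.06 Cr
Total provincial income tax: 260.70 Cr + 1,101.06 Cr = 1,361.76 Cr

1,361.76 Cr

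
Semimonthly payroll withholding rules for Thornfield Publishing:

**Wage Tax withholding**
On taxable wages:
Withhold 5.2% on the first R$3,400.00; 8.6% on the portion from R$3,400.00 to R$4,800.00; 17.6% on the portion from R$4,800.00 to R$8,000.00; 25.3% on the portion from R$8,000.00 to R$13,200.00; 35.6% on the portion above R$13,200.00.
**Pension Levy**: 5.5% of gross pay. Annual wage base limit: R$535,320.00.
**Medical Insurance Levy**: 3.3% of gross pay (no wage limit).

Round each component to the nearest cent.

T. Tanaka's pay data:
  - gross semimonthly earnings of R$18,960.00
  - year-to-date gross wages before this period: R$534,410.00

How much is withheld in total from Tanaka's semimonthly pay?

R$4,902.29

Wage Tax: taxable = R$18,960.00
  R$2,176.00 + 35.6% × (R$18,960.00 − R$13,200.00) = R$2,176.00 + 35.6% × R$5,760.00 = R$4,226.56
Pension Levy: cap R$535,320.00 − YTD R$534,410.00 = R$910.00 subject; 5.5% × R$910.00 = R$50.05
Medical Insurance Levy: 3.3% × R$18,960.00 = R$625.68
Total: R$4,226.56 + R$50.05 + R$625.68 = R$4,902.29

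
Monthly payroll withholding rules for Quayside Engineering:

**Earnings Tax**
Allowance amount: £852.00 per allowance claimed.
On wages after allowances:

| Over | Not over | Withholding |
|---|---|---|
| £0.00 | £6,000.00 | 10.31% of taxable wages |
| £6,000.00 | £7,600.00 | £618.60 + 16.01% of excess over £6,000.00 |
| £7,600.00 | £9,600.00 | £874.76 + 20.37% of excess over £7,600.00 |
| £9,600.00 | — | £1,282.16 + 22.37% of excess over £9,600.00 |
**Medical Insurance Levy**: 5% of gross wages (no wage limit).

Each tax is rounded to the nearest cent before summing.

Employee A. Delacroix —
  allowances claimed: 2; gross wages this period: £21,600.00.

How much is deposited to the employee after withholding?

Earnings Tax: taxable = £21,600.00 − 2×£852.00 = £19,896.00
  £1,282.16 + 22.37% × (£19,896.00 − £9,600.00) = £1,282.16 + 22.37% × £10,296.00 = £3,585.38
Medical Insurance Levy: 5% × £21,600.00 = £1,080.00
Total withheld: £3,585.38 + £1,080.00 = £4,665.38
Net pay: £21,600.00 − £4,665.38 = £16,934.62

£16,934.62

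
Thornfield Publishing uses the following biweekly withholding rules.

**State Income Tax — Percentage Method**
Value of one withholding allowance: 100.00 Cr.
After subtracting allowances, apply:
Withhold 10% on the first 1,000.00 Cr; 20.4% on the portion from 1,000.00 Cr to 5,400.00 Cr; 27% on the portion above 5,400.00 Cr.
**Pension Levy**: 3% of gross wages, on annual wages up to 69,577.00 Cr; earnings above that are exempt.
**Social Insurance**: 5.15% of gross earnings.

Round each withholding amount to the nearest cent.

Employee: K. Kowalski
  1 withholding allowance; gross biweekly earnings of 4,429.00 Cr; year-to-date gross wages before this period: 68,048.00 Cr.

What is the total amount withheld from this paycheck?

1,053.08 Cr

State Income Tax: taxable = 4,429.00 Cr − 1×100.00 Cr = 4,329.00 Cr
  100.00 Cr + 20.4% × (4,329.00 Cr − 1,000.00 Cr) = 100.00 Cr + 20.4% × 3,329.00 Cr = 779.12 Cr
Pension Levy: cap 69,577.00 Cr − YTD 68,048.00 Cr = 1,529.00 Cr subject; 3% × 1,529.00 Cr = 45.87 Cr
Social Insurance: 5.15% × 4,429.00 Cr = 228.09 Cr
Total: 779.12 Cr + 45.87 Cr + 228.09 Cr = 1,053.08 Cr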